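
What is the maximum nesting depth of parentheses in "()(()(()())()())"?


Input: "()(()(()())()())"
Tracking depth:
  Position 0 '(': depth becomes 1
  Position 1 ')': depth becomes 0
  Position 2 '(': depth becomes 1
  Position 3 '(': depth becomes 2
  Position 4 ')': depth becomes 1
  Position 5 '(': depth becomes 2
  Position 6 '(': depth becomes 3
  Position 7 ')': depth becomes 2
  Position 8 '(': depth becomes 3
  Position 9 ')': depth becomes 2
  Position 10 ')': depth becomes 1
  Position 11 '(': depth becomes 2
  Position 12 ')': depth becomes 1
  Position 13 '(': depth becomes 2
  Position 14 ')': depth becomes 1
  Position 15 ')': depth becomes 0
Maximum depth reached: 3

3


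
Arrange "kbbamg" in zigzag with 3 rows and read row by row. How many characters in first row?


Zigzag "kbbamg" into 3 rows:
Placing characters:
  'k' => row 0
  'b' => row 1
  'b' => row 2
  'a' => row 1
  'm' => row 0
  'g' => row 1
Rows:
  Row 0: "km"
  Row 1: "bag"
  Row 2: "b"
First row length: 2

2


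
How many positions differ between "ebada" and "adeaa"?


Comparing "ebada" and "adeaa" position by position:
  Position 0: 'e' vs 'a' => DIFFER
  Position 1: 'b' vs 'd' => DIFFER
  Position 2: 'a' vs 'e' => DIFFER
  Position 3: 'd' vs 'a' => DIFFER
  Position 4: 'a' vs 'a' => same
Positions that differ: 4

4


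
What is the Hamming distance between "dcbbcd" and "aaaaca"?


Comparing "dcbbcd" and "aaaaca" position by position:
  Position 0: 'd' vs 'a' => differ
  Position 1: 'c' vs 'a' => differ
  Position 2: 'b' vs 'a' => differ
  Position 3: 'b' vs 'a' => differ
  Position 4: 'c' vs 'c' => same
  Position 5: 'd' vs 'a' => differ
Total differences (Hamming distance): 5

5


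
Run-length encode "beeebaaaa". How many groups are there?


Input: beeebaaaa
Scanning for consecutive runs:
  Group 1: 'b' x 1 (positions 0-0)
  Group 2: 'e' x 3 (positions 1-3)
  Group 3: 'b' x 1 (positions 4-4)
  Group 4: 'a' x 4 (positions 5-8)
Total groups: 4

4


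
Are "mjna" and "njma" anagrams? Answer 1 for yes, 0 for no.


Strings: "mjna", "njma"
Sorted first:  ajmn
Sorted second: ajmn
Sorted forms match => anagrams

1


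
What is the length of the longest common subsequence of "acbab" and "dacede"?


LCS of "acbab" and "dacede"
DP table:
           d    a    c    e    d    e
      0    0    0    0    0    0    0
  a   0    0    1    1    1    1    1
  c   0    0    1    2    2    2    2
  b   0    0    1    2    2    2    2
  a   0    0    1    2    2    2    2
  b   0    0    1    2    2    2    2
LCS length = dp[5][6] = 2

2


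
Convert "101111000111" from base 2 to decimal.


Input: "101111000111" in base 2
Positional expansion:
  Digit '1' (value 1) x 2^11 = 2048
  Digit '0' (value 0) x 2^10 = 0
  Digit '1' (value 1) x 2^9 = 512
  Digit '1' (value 1) x 2^8 = 256
  Digit '1' (value 1) x 2^7 = 128
  Digit '1' (value 1) x 2^6 = 64
  Digit '0' (value 0) x 2^5 = 0
  Digit '0' (value 0) x 2^4 = 0
  Digit '0' (value 0) x 2^3 = 0
  Digit '1' (value 1) x 2^2 = 4
  Digit '1' (value 1) x 2^1 = 2
  Digit '1' (value 1) x 2^0 = 1
Sum = 3015

3015


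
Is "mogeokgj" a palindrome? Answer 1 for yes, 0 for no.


Input: mogeokgj
Reversed: jgkoegom
  Compare pos 0 ('m') with pos 7 ('j'): MISMATCH
  Compare pos 1 ('o') with pos 6 ('g'): MISMATCH
  Compare pos 2 ('g') with pos 5 ('k'): MISMATCH
  Compare pos 3 ('e') with pos 4 ('o'): MISMATCH
Result: not a palindrome

0


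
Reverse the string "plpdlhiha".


Input: plpdlhiha
Reading characters right to left:
  Position 8: 'a'
  Position 7: 'h'
  Position 6: 'i'
  Position 5: 'h'
  Position 4: 'l'
  Position 3: 'd'
  Position 2: 'p'
  Position 1: 'l'
  Position 0: 'p'
Reversed: ahihldplp

ahihldplp


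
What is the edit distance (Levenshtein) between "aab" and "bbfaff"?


Computing edit distance: "aab" -> "bbfaff"
DP table:
           b    b    f    a    f    f
      0    1    2    3    4    5    6
  a   1    1    2    3    3    4    5
  a   2    2    2    3    3    4    5
  b   3    2    2    3    4    4    5
Edit distance = dp[3][6] = 5

5


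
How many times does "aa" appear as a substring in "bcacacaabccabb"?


Searching for "aa" in "bcacacaabccabb"
Scanning each position:
  Position 0: "bc" => no
  Position 1: "ca" => no
  Position 2: "ac" => no
  Position 3: "ca" => no
  Position 4: "ac" => no
  Position 5: "ca" => no
  Position 6: "aa" => MATCH
  Position 7: "ab" => no
  Position 8: "bc" => no
  Position 9: "cc" => no
  Position 10: "ca" => no
  Position 11: "ab" => no
  Position 12: "bb" => no
Total occurrences: 1

1


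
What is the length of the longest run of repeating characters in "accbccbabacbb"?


Input: "accbccbabacbb"
Scanning for longest run:
  Position 1 ('c'): new char, reset run to 1
  Position 2 ('c'): continues run of 'c', length=2
  Position 3 ('b'): new char, reset run to 1
  Position 4 ('c'): new char, reset run to 1
  Position 5 ('c'): continues run of 'c', length=2
  Position 6 ('b'): new char, reset run to 1
  Position 7 ('a'): new char, reset run to 1
  Position 8 ('b'): new char, reset run to 1
  Position 9 ('a'): new char, reset run to 1
  Position 10 ('c'): new char, reset run to 1
  Position 11 ('b'): new char, reset run to 1
  Position 12 ('b'): continues run of 'b', length=2
Longest run: 'c' with length 2

2


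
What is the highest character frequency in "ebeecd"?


Input: ebeecd
Character counts:
  'b': 1
  'c': 1
  'd': 1
  'e': 3
Maximum frequency: 3

3


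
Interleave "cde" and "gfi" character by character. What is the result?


Interleaving "cde" and "gfi":
  Position 0: 'c' from first, 'g' from second => "cg"
  Position 1: 'd' from first, 'f' from second => "df"
  Position 2: 'e' from first, 'i' from second => "ei"
Result: cgdfei

cgdfei


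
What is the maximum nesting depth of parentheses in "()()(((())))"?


Input: "()()(((())))"
Tracking depth:
  Position 0 '(': depth becomes 1
  Position 1 ')': depth becomes 0
  Position 2 '(': depth becomes 1
  Position 3 ')': depth becomes 0
  Position 4 '(': depth becomes 1
  Position 5 '(': depth becomes 2
  Position 6 '(': depth becomes 3
  Position 7 '(': depth becomes 4
  Position 8 ')': depth becomes 3
  Position 9 ')': depth becomes 2
  Position 10 ')': depth becomes 1
  Position 11 ')': depth becomes 0
Maximum depth reached: 4

4


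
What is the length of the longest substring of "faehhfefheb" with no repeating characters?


Input: "faehhfefheb"
Sliding window (track last position of each char):
  Position 0 ('f'): window [0,0] length 1 -- new best
  Position 1 ('a'): window [0,1] length 2 -- new best
  Position 2 ('e'): window [0,2] length 3 -- new best
  Position 3 ('h'): window [0,3] length 4 -- new best
  Position 4 ('h'): repeat (last at 3), move window start to 4
  Position 4 ('h'): window [4,4] length 1
  Position 5 ('f'): window [4,5] length 2
  Position 6 ('e'): window [4,6] length 3
  Position 7 ('f'): repeat (last at 5), move window start to 6
  Position 7 ('f'): window [6,7] length 2
  Position 8 ('h'): window [6,8] length 3
  Position 9 ('e'): repeat (last at 6), move window start to 7
  Position 9 ('e'): window [7,9] length 3
  Position 10 ('b'): window [7,10] length 4
Longest substring with no repeats: "faeh" with length 4

4


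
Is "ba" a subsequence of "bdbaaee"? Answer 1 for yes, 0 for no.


Check if "ba" is a subsequence of "bdbaaee"
Greedy scan:
  Position 0 ('b'): matches sub[0] = 'b'
  Position 1 ('d'): no match needed
  Position 2 ('b'): no match needed
  Position 3 ('a'): matches sub[1] = 'a'
  Position 4 ('a'): no match needed
  Position 5 ('e'): no match needed
  Position 6 ('e'): no match needed
All 2 characters matched => is a subsequence

1


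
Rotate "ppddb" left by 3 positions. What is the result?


Input: "ppddb", rotate left by 3
First 3 characters: "ppd"
Remaining characters: "db"
Concatenate remaining + first: "db" + "ppd" = "dbppd"

dbppd


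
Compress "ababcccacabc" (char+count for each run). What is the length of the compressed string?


Input: ababcccacabc
Runs:
  'a' x 1 => "a1"
  'b' x 1 => "b1"
  'a' x 1 => "a1"
  'b' x 1 => "b1"
  'c' x 3 => "c3"
  'a' x 1 => "a1"
  'c' x 1 => "c1"
  'a' x 1 => "a1"
  'b' x 1 => "b1"
  'c' x 1 => "c1"
Compressed: "a1b1a1b1c3a1c1a1b1c1"
Compressed length: 20

20


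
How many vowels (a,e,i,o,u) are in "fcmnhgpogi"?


Input: fcmnhgpogi
Checking each character:
  'f' at position 0: consonant
  'c' at position 1: consonant
  'm' at position 2: consonant
  'n' at position 3: consonant
  'h' at position 4: consonant
  'g' at position 5: consonant
  'p' at position 6: consonant
  'o' at position 7: vowel (running total: 1)
  'g' at position 8: consonant
  'i' at position 9: vowel (running total: 2)
Total vowels: 2

2


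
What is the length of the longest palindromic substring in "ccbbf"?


Input: "ccbbf"
Checking substrings for palindromes:
  [0:2] "cc" (len 2) => palindrome
  [2:4] "bb" (len 2) => palindrome
Longest palindromic substring: "cc" with length 2

2


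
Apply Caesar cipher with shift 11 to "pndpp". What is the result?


Caesar cipher: shift "pndpp" by 11
  'p' (pos 15) + 11 = pos 0 = 'a'
  'n' (pos 13) + 11 = pos 24 = 'y'
  'd' (pos 3) + 11 = pos 14 = 'o'
  'p' (pos 15) + 11 = pos 0 = 'a'
  'p' (pos 15) + 11 = pos 0 = 'a'
Result: ayoaa

ayoaa


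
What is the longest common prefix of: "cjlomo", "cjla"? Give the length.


Words: cjlomo, cjla
  Position 0: all 'c' => match
  Position 1: all 'j' => match
  Position 2: all 'l' => match
  Position 3: ('o', 'a') => mismatch, stop
LCP = "cjl" (length 3)

3


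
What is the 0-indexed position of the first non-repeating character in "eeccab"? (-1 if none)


Input: eeccab
Character frequencies:
  'a': 1
  'b': 1
  'c': 2
  'e': 2
Scanning left to right for freq == 1:
  Position 0 ('e'): freq=2, skip
  Position 1 ('e'): freq=2, skip
  Position 2 ('c'): freq=2, skip
  Position 3 ('c'): freq=2, skip
  Position 4 ('a'): unique! => answer = 4

4


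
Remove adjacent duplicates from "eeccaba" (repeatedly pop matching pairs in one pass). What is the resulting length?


Input: eeccaba
Stack-based adjacent duplicate removal:
  Read 'e': push. Stack: e
  Read 'e': matches stack top 'e' => pop. Stack: (empty)
  Read 'c': push. Stack: c
  Read 'c': matches stack top 'c' => pop. Stack: (empty)
  Read 'a': push. Stack: a
  Read 'b': push. Stack: ab
  Read 'a': push. Stack: aba
Final stack: "aba" (length 3)

3


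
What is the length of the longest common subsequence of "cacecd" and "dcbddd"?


LCS of "cacecd" and "dcbddd"
DP table:
           d    c    b    d    d    d
      0    0    0    0    0    0    0
  c   0    0    1    1    1    1    1
  a   0    0    1    1    1    1    1
  c   0    0    1    1    1    1    1
  e   0    0    1    1    1    1    1
  c   0    0    1    1    1    1    1
  d   0    1    1    1    2    2    2
LCS length = dp[6][6] = 2

2


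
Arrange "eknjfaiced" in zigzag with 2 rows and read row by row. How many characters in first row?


Zigzag "eknjfaiced" into 2 rows:
Placing characters:
  'e' => row 0
  'k' => row 1
  'n' => row 0
  'j' => row 1
  'f' => row 0
  'a' => row 1
  'i' => row 0
  'c' => row 1
  'e' => row 0
  'd' => row 1
Rows:
  Row 0: "enfie"
  Row 1: "kjacd"
First row length: 5

5


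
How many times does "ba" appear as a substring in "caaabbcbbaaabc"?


Searching for "ba" in "caaabbcbbaaabc"
Scanning each position:
  Position 0: "ca" => no
  Position 1: "aa" => no
  Position 2: "aa" => no
  Position 3: "ab" => no
  Position 4: "bb" => no
  Position 5: "bc" => no
  Position 6: "cb" => no
  Position 7: "bb" => no
  Position 8: "ba" => MATCH
  Position 9: "aa" => no
  Position 10: "aa" => no
  Position 11: "ab" => no
  Position 12: "bc" => no
Total occurrences: 1

1


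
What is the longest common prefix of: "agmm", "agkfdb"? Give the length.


Words: agmm, agkfdb
  Position 0: all 'a' => match
  Position 1: all 'g' => match
  Position 2: ('m', 'k') => mismatch, stop
LCP = "ag" (length 2)

2


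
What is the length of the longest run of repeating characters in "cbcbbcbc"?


Input: "cbcbbcbc"
Scanning for longest run:
  Position 1 ('b'): new char, reset run to 1
  Position 2 ('c'): new char, reset run to 1
  Position 3 ('b'): new char, reset run to 1
  Position 4 ('b'): continues run of 'b', length=2
  Position 5 ('c'): new char, reset run to 1
  Position 6 ('b'): new char, reset run to 1
  Position 7 ('c'): new char, reset run to 1
Longest run: 'b' with length 2

2


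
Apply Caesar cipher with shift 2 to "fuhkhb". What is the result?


Caesar cipher: shift "fuhkhb" by 2
  'f' (pos 5) + 2 = pos 7 = 'h'
  'u' (pos 20) + 2 = pos 22 = 'w'
  'h' (pos 7) + 2 = pos 9 = 'j'
  'k' (pos 10) + 2 = pos 12 = 'm'
  'h' (pos 7) + 2 = pos 9 = 'j'
  'b' (pos 1) + 2 = pos 3 = 'd'
Result: hwjmjd

hwjmjd


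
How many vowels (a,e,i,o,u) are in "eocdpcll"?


Input: eocdpcll
Checking each character:
  'e' at position 0: vowel (running total: 1)
  'o' at position 1: vowel (running total: 2)
  'c' at position 2: consonant
  'd' at position 3: consonant
  'p' at position 4: consonant
  'c' at position 5: consonant
  'l' at position 6: consonant
  'l' at position 7: consonant
Total vowels: 2

2


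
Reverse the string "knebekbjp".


Input: knebekbjp
Reading characters right to left:
  Position 8: 'p'
  Position 7: 'j'
  Position 6: 'b'
  Position 5: 'k'
  Position 4: 'e'
  Position 3: 'b'
  Position 2: 'e'
  Position 1: 'n'
  Position 0: 'k'
Reversed: pjbkebenk

pjbkebenk


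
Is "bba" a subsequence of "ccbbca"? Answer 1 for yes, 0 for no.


Check if "bba" is a subsequence of "ccbbca"
Greedy scan:
  Position 0 ('c'): no match needed
  Position 1 ('c'): no match needed
  Position 2 ('b'): matches sub[0] = 'b'
  Position 3 ('b'): matches sub[1] = 'b'
  Position 4 ('c'): no match needed
  Position 5 ('a'): matches sub[2] = 'a'
All 3 characters matched => is a subsequence

1


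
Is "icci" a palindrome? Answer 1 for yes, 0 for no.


Input: icci
Reversed: icci
  Compare pos 0 ('i') with pos 3 ('i'): match
  Compare pos 1 ('c') with pos 2 ('c'): match
Result: palindrome

1


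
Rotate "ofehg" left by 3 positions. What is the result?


Input: "ofehg", rotate left by 3
First 3 characters: "ofe"
Remaining characters: "hg"
Concatenate remaining + first: "hg" + "ofe" = "hgofe"

hgofe


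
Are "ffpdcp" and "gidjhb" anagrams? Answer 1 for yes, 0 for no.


Strings: "ffpdcp", "gidjhb"
Sorted first:  cdffpp
Sorted second: bdghij
Differ at position 0: 'c' vs 'b' => not anagrams

0


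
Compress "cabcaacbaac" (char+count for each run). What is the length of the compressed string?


Input: cabcaacbaac
Runs:
  'c' x 1 => "c1"
  'a' x 1 => "a1"
  'b' x 1 => "b1"
  'c' x 1 => "c1"
  'a' x 2 => "a2"
  'c' x 1 => "c1"
  'b' x 1 => "b1"
  'a' x 2 => "a2"
  'c' x 1 => "c1"
Compressed: "c1a1b1c1a2c1b1a2c1"
Compressed length: 18

18


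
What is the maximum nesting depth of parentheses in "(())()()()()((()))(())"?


Input: "(())()()()()((()))(())"
Tracking depth:
  Position 0 '(': depth becomes 1
  Position 1 '(': depth becomes 2
  Position 2 ')': depth becomes 1
  Position 3 ')': depth becomes 0
  Position 4 '(': depth becomes 1
  Position 5 ')': depth becomes 0
  Position 6 '(': depth becomes 1
  Position 7 ')': depth becomes 0
  Position 8 '(': depth becomes 1
  Position 9 ')': depth becomes 0
  Position 10 '(': depth becomes 1
  Position 11 ')': depth becomes 0
  Position 12 '(': depth becomes 1
  Position 13 '(': depth becomes 2
  Position 14 '(': depth becomes 3
  Position 15 ')': depth becomes 2
  Position 16 ')': depth becomes 1
  Position 17 ')': depth becomes 0
  Position 18 '(': depth becomes 1
  Position 19 '(': depth becomes 2
  Position 20 ')': depth becomes 1
  Position 21 ')': depth becomes 0
Maximum depth reached: 3

3


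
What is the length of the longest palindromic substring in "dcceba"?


Input: "dcceba"
Checking substrings for palindromes:
  [1:3] "cc" (len 2) => palindrome
Longest palindromic substring: "cc" with length 2

2


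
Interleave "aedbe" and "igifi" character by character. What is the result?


Interleaving "aedbe" and "igifi":
  Position 0: 'a' from first, 'i' from second => "ai"
  Position 1: 'e' from first, 'g' from second => "eg"
  Position 2: 'd' from first, 'i' from second => "di"
  Position 3: 'b' from first, 'f' from second => "bf"
  Position 4: 'e' from first, 'i' from second => "ei"
Result: aiegdibfei

aiegdibfei


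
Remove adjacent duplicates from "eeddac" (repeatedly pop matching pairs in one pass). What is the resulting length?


Input: eeddac
Stack-based adjacent duplicate removal:
  Read 'e': push. Stack: e
  Read 'e': matches stack top 'e' => pop. Stack: (empty)
  Read 'd': push. Stack: d
  Read 'd': matches stack top 'd' => pop. Stack: (empty)
  Read 'a': push. Stack: a
  Read 'c': push. Stack: ac
Final stack: "ac" (length 2)

2


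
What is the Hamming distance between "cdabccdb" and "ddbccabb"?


Comparing "cdabccdb" and "ddbccabb" position by position:
  Position 0: 'c' vs 'd' => differ
  Position 1: 'd' vs 'd' => same
  Position 2: 'a' vs 'b' => differ
  Position 3: 'b' vs 'c' => differ
  Position 4: 'c' vs 'c' => same
  Position 5: 'c' vs 'a' => differ
  Position 6: 'd' vs 'b' => differ
  Position 7: 'b' vs 'b' => same
Total differences (Hamming distance): 5

5


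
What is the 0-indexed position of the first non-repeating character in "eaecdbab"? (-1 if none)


Input: eaecdbab
Character frequencies:
  'a': 2
  'b': 2
  'c': 1
  'd': 1
  'e': 2
Scanning left to right for freq == 1:
  Position 0 ('e'): freq=2, skip
  Position 1 ('a'): freq=2, skip
  Position 2 ('e'): freq=2, skip
  Position 3 ('c'): unique! => answer = 3

3


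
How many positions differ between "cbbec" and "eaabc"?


Comparing "cbbec" and "eaabc" position by position:
  Position 0: 'c' vs 'e' => DIFFER
  Position 1: 'b' vs 'a' => DIFFER
  Position 2: 'b' vs 'a' => DIFFER
  Position 3: 'e' vs 'b' => DIFFER
  Position 4: 'c' vs 'c' => same
Positions that differ: 4

4


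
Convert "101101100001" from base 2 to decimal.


Input: "101101100001" in base 2
Positional expansion:
  Digit '1' (value 1) x 2^11 = 2048
  Digit '0' (value 0) x 2^10 = 0
  Digit '1' (value 1) x 2^9 = 512
  Digit '1' (value 1) x 2^8 = 256
  Digit '0' (value 0) x 2^7 = 0
  Digit '1' (value 1) x 2^6 = 64
  Digit '1' (value 1) x 2^5 = 32
  Digit '0' (value 0) x 2^4 = 0
  Digit '0' (value 0) x 2^3 = 0
  Digit '0' (value 0) x 2^2 = 0
  Digit '0' (value 0) x 2^1 = 0
  Digit '1' (value 1) x 2^0 = 1
Sum = 2913

2913


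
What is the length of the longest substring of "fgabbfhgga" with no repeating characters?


Input: "fgabbfhgga"
Sliding window (track last position of each char):
  Position 0 ('f'): window [0,0] length 1 -- new best
  Position 1 ('g'): window [0,1] length 2 -- new best
  Position 2 ('a'): window [0,2] length 3 -- new best
  Position 3 ('b'): window [0,3] length 4 -- new best
  Position 4 ('b'): repeat (last at 3), move window start to 4
  Position 4 ('b'): window [4,4] length 1
  Position 5 ('f'): window [4,5] length 2
  Position 6 ('h'): window [4,6] length 3
  Position 7 ('g'): window [4,7] length 4
  Position 8 ('g'): repeat (last at 7), move window start to 8
  Position 8 ('g'): window [8,8] length 1
  Position 9 ('a'): window [8,9] length 2
Longest substring with no repeats: "fgab" with length 4

4


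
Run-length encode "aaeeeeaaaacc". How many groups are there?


Input: aaeeeeaaaacc
Scanning for consecutive runs:
  Group 1: 'a' x 2 (positions 0-1)
  Group 2: 'e' x 4 (positions 2-5)
  Group 3: 'a' x 4 (positions 6-9)
  Group 4: 'c' x 2 (positions 10-11)
Total groups: 4

4


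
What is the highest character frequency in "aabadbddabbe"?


Input: aabadbddabbe
Character counts:
  'a': 4
  'b': 4
  'd': 3
  'e': 1
Maximum frequency: 4

4


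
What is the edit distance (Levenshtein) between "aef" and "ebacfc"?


Computing edit distance: "aef" -> "ebacfc"
DP table:
           e    b    a    c    f    c
      0    1    2    3    4    5    6
  a   1    1    2    2    3    4    5
  e   2    1    2    3    3    4    5
  f   3    2    2    3    4    3    4
Edit distance = dp[3][6] = 4

4


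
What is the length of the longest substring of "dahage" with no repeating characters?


Input: "dahage"
Sliding window (track last position of each char):
  Position 0 ('d'): window [0,0] length 1 -- new best
  Position 1 ('a'): window [0,1] length 2 -- new best
  Position 2 ('h'): window [0,2] length 3 -- new best
  Position 3 ('a'): repeat (last at 1), move window start to 2
  Position 3 ('a'): window [2,3] length 2
  Position 4 ('g'): window [2,4] length 3
  Position 5 ('e'): window [2,5] length 4 -- new best
Longest substring with no repeats: "hage" with length 4

4


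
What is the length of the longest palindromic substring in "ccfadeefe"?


Input: "ccfadeefe"
Checking substrings for palindromes:
  [6:9] "efe" (len 3) => palindrome
  [0:2] "cc" (len 2) => palindrome
  [5:7] "ee" (len 2) => palindrome
Longest palindromic substring: "efe" with length 3

3


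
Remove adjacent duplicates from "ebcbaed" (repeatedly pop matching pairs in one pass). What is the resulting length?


Input: ebcbaed
Stack-based adjacent duplicate removal:
  Read 'e': push. Stack: e
  Read 'b': push. Stack: eb
  Read 'c': push. Stack: ebc
  Read 'b': push. Stack: ebcb
  Read 'a': push. Stack: ebcba
  Read 'e': push. Stack: ebcbae
  Read 'd': push. Stack: ebcbaed
Final stack: "ebcbaed" (length 7)

7


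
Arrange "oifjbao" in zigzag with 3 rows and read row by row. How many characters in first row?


Zigzag "oifjbao" into 3 rows:
Placing characters:
  'o' => row 0
  'i' => row 1
  'f' => row 2
  'j' => row 1
  'b' => row 0
  'a' => row 1
  'o' => row 2
Rows:
  Row 0: "ob"
  Row 1: "ija"
  Row 2: "fo"
First row length: 2

2


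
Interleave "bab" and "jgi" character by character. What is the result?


Interleaving "bab" and "jgi":
  Position 0: 'b' from first, 'j' from second => "bj"
  Position 1: 'a' from first, 'g' from second => "ag"
  Position 2: 'b' from first, 'i' from second => "bi"
Result: bjagbi

bjagbi


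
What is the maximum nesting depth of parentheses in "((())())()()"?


Input: "((())())()()"
Tracking depth:
  Position 0 '(': depth becomes 1
  Position 1 '(': depth becomes 2
  Position 2 '(': depth becomes 3
  Position 3 ')': depth becomes 2
  Position 4 ')': depth becomes 1
  Position 5 '(': depth becomes 2
  Position 6 ')': depth becomes 1
  Position 7 ')': depth becomes 0
  Position 8 '(': depth becomes 1
  Position 9 ')': depth becomes 0
  Position 10 '(': depth becomes 1
  Position 11 ')': depth becomes 0
Maximum depth reached: 3

3


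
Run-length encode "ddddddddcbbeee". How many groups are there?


Input: ddddddddcbbeee
Scanning for consecutive runs:
  Group 1: 'd' x 8 (positions 0-7)
  Group 2: 'c' x 1 (positions 8-8)
  Group 3: 'b' x 2 (positions 9-10)
  Group 4: 'e' x 3 (positions 11-13)
Total groups: 4

4


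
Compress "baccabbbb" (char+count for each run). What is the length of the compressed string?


Input: baccabbbb
Runs:
  'b' x 1 => "b1"
  'a' x 1 => "a1"
  'c' x 2 => "c2"
  'a' x 1 => "a1"
  'b' x 4 => "b4"
Compressed: "b1a1c2a1b4"
Compressed length: 10

10


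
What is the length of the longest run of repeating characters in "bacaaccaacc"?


Input: "bacaaccaacc"
Scanning for longest run:
  Position 1 ('a'): new char, reset run to 1
  Position 2 ('c'): new char, reset run to 1
  Position 3 ('a'): new char, reset run to 1
  Position 4 ('a'): continues run of 'a', length=2
  Position 5 ('c'): new char, reset run to 1
  Position 6 ('c'): continues run of 'c', length=2
  Position 7 ('a'): new char, reset run to 1
  Position 8 ('a'): continues run of 'a', length=2
  Position 9 ('c'): new char, reset run to 1
  Position 10 ('c'): continues run of 'c', length=2
Longest run: 'a' with length 2

2


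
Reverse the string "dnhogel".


Input: dnhogel
Reading characters right to left:
  Position 6: 'l'
  Position 5: 'e'
  Position 4: 'g'
  Position 3: 'o'
  Position 2: 'h'
  Position 1: 'n'
  Position 0: 'd'
Reversed: legohnd

legohnd


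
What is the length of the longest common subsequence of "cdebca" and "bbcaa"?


LCS of "cdebca" and "bbcaa"
DP table:
           b    b    c    a    a
      0    0    0    0    0    0
  c   0    0    0    1    1    1
  d   0    0    0    1    1    1
  e   0    0    0    1    1    1
  b   0    1    1    1    1    1
  c   0    1    1    2    2    2
  a   0    1    1    2    3    3
LCS length = dp[6][5] = 3

3


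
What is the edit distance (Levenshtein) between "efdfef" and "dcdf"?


Computing edit distance: "efdfef" -> "dcdf"
DP table:
           d    c    d    f
      0    1    2    3    4
  e   1    1    2    3    4
  f   2    2    2    3    3
  d   3    2    3    2    3
  f   4    3    3    3    2
  e   5    4    4    4    3
  f   6    5    5    5    4
Edit distance = dp[6][4] = 4

4


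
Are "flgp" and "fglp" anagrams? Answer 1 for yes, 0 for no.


Strings: "flgp", "fglp"
Sorted first:  fglp
Sorted second: fglp
Sorted forms match => anagrams

1


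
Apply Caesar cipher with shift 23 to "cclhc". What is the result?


Caesar cipher: shift "cclhc" by 23
  'c' (pos 2) + 23 = pos 25 = 'z'
  'c' (pos 2) + 23 = pos 25 = 'z'
  'l' (pos 11) + 23 = pos 8 = 'i'
  'h' (pos 7) + 23 = pos 4 = 'e'
  'c' (pos 2) + 23 = pos 25 = 'z'
Result: zziez

zziez


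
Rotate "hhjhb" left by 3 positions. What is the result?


Input: "hhjhb", rotate left by 3
First 3 characters: "hhj"
Remaining characters: "hb"
Concatenate remaining + first: "hb" + "hhj" = "hbhhj"

hbhhj


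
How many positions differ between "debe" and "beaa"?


Comparing "debe" and "beaa" position by position:
  Position 0: 'd' vs 'b' => DIFFER
  Position 1: 'e' vs 'e' => same
  Position 2: 'b' vs 'a' => DIFFER
  Position 3: 'e' vs 'a' => DIFFER
Positions that differ: 3

3


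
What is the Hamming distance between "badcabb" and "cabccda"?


Comparing "badcabb" and "cabccda" position by position:
  Position 0: 'b' vs 'c' => differ
  Position 1: 'a' vs 'a' => same
  Position 2: 'd' vs 'b' => differ
  Position 3: 'c' vs 'c' => same
  Position 4: 'a' vs 'c' => differ
  Position 5: 'b' vs 'd' => differ
  Position 6: 'b' vs 'a' => differ
Total differences (Hamming distance): 5

5


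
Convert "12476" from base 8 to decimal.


Input: "12476" in base 8
Positional expansion:
  Digit '1' (value 1) x 8^4 = 4096
  Digit '2' (value 2) x 8^3 = 1024
  Digit '4' (value 4) x 8^2 = 256
  Digit '7' (value 7) x 8^1 = 56
  Digit '6' (value 6) x 8^0 = 6
Sum = 5438

5438


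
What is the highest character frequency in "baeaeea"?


Input: baeaeea
Character counts:
  'a': 3
  'b': 1
  'e': 3
Maximum frequency: 3

3


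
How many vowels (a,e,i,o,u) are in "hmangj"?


Input: hmangj
Checking each character:
  'h' at position 0: consonant
  'm' at position 1: consonant
  'a' at position 2: vowel (running total: 1)
  'n' at position 3: consonant
  'g' at position 4: consonant
  'j' at position 5: consonant
Total vowels: 1

1


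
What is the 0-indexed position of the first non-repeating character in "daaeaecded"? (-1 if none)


Input: daaeaecded
Character frequencies:
  'a': 3
  'c': 1
  'd': 3
  'e': 3
Scanning left to right for freq == 1:
  Position 0 ('d'): freq=3, skip
  Position 1 ('a'): freq=3, skip
  Position 2 ('a'): freq=3, skip
  Position 3 ('e'): freq=3, skip
  Position 4 ('a'): freq=3, skip
  Position 5 ('e'): freq=3, skip
  Position 6 ('c'): unique! => answer = 6

6


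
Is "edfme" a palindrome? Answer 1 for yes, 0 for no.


Input: edfme
Reversed: emfde
  Compare pos 0 ('e') with pos 4 ('e'): match
  Compare pos 1 ('d') with pos 3 ('m'): MISMATCH
Result: not a palindrome

0


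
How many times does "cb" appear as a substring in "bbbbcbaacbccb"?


Searching for "cb" in "bbbbcbaacbccb"
Scanning each position:
  Position 0: "bb" => no
  Position 1: "bb" => no
  Position 2: "bb" => no
  Position 3: "bc" => no
  Position 4: "cb" => MATCH
  Position 5: "ba" => no
  Position 6: "aa" => no
  Position 7: "ac" => no
  Position 8: "cb" => MATCH
  Position 9: "bc" => no
  Position 10: "cc" => no
  Position 11: "cb" => MATCH
Total occurrences: 3

3


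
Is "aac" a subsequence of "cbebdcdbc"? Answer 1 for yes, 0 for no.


Check if "aac" is a subsequence of "cbebdcdbc"
Greedy scan:
  Position 0 ('c'): no match needed
  Position 1 ('b'): no match needed
  Position 2 ('e'): no match needed
  Position 3 ('b'): no match needed
  Position 4 ('d'): no match needed
  Position 5 ('c'): no match needed
  Position 6 ('d'): no match needed
  Position 7 ('b'): no match needed
  Position 8 ('c'): no match needed
Only matched 0/3 characters => not a subsequence

0


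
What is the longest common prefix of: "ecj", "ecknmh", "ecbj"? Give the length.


Words: ecj, ecknmh, ecbj
  Position 0: all 'e' => match
  Position 1: all 'c' => match
  Position 2: ('j', 'k', 'b') => mismatch, stop
LCP = "ec" (length 2)

2


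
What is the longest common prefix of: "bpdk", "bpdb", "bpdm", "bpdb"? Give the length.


Words: bpdk, bpdb, bpdm, bpdb
  Position 0: all 'b' => match
  Position 1: all 'p' => match
  Position 2: all 'd' => match
  Position 3: ('k', 'b', 'm', 'b') => mismatch, stop
LCP = "bpd" (length 3)

3


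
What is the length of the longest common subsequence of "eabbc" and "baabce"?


LCS of "eabbc" and "baabce"
DP table:
           b    a    a    b    c    e
      0    0    0    0    0    0    0
  e   0    0    0    0    0    0    1
  a   0    0    1    1    1    1    1
  b   0    1    1    1    2    2    2
  b   0    1    1    1    2    2    2
  c   0    1    1    1    2    3    3
LCS length = dp[5][6] = 3

3


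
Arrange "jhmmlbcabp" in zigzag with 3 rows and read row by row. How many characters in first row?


Zigzag "jhmmlbcabp" into 3 rows:
Placing characters:
  'j' => row 0
  'h' => row 1
  'm' => row 2
  'm' => row 1
  'l' => row 0
  'b' => row 1
  'c' => row 2
  'a' => row 1
  'b' => row 0
  'p' => row 1
Rows:
  Row 0: "jlb"
  Row 1: "hmbap"
  Row 2: "mc"
First row length: 3

3


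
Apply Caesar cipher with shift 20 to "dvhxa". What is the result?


Caesar cipher: shift "dvhxa" by 20
  'd' (pos 3) + 20 = pos 23 = 'x'
  'v' (pos 21) + 20 = pos 15 = 'p'
  'h' (pos 7) + 20 = pos 1 = 'b'
  'x' (pos 23) + 20 = pos 17 = 'r'
  'a' (pos 0) + 20 = pos 20 = 'u'
Result: xpbru

xpbru


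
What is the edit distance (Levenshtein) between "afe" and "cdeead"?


Computing edit distance: "afe" -> "cdeead"
DP table:
           c    d    e    e    a    d
      0    1    2    3    4    5    6
  a   1    1    2    3    4    4    5
  f   2    2    2    3    4    5    5
  e   3    3    3    2    3    4    5
Edit distance = dp[3][6] = 5

5


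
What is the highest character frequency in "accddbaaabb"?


Input: accddbaaabb
Character counts:
  'a': 4
  'b': 3
  'c': 2
  'd': 2
Maximum frequency: 4

4


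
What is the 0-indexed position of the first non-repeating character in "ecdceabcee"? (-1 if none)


Input: ecdceabcee
Character frequencies:
  'a': 1
  'b': 1
  'c': 3
  'd': 1
  'e': 4
Scanning left to right for freq == 1:
  Position 0 ('e'): freq=4, skip
  Position 1 ('c'): freq=3, skip
  Position 2 ('d'): unique! => answer = 2

2


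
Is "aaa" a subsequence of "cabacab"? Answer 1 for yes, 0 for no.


Check if "aaa" is a subsequence of "cabacab"
Greedy scan:
  Position 0 ('c'): no match needed
  Position 1 ('a'): matches sub[0] = 'a'
  Position 2 ('b'): no match needed
  Position 3 ('a'): matches sub[1] = 'a'
  Position 4 ('c'): no match needed
  Position 5 ('a'): matches sub[2] = 'a'
  Position 6 ('b'): no match needed
All 3 characters matched => is a subsequence

1


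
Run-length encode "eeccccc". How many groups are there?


Input: eeccccc
Scanning for consecutive runs:
  Group 1: 'e' x 2 (positions 0-1)
  Group 2: 'c' x 5 (positions 2-6)
Total groups: 2

2


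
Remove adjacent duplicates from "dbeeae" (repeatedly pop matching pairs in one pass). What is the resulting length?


Input: dbeeae
Stack-based adjacent duplicate removal:
  Read 'd': push. Stack: d
  Read 'b': push. Stack: db
  Read 'e': push. Stack: dbe
  Read 'e': matches stack top 'e' => pop. Stack: db
  Read 'a': push. Stack: dba
  Read 'e': push. Stack: dbae
Final stack: "dbae" (length 4)

4


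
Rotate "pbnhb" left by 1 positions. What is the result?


Input: "pbnhb", rotate left by 1
First 1 characters: "p"
Remaining characters: "bnhb"
Concatenate remaining + first: "bnhb" + "p" = "bnhbp"

bnhbp


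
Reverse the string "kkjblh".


Input: kkjblh
Reading characters right to left:
  Position 5: 'h'
  Position 4: 'l'
  Position 3: 'b'
  Position 2: 'j'
  Position 1: 'k'
  Position 0: 'k'
Reversed: hlbjkk

hlbjkk


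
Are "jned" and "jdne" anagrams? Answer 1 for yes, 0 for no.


Strings: "jned", "jdne"
Sorted first:  dejn
Sorted second: dejn
Sorted forms match => anagrams

1


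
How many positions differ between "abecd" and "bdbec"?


Comparing "abecd" and "bdbec" position by position:
  Position 0: 'a' vs 'b' => DIFFER
  Position 1: 'b' vs 'd' => DIFFER
  Position 2: 'e' vs 'b' => DIFFER
  Position 3: 'c' vs 'e' => DIFFER
  Position 4: 'd' vs 'c' => DIFFER
Positions that differ: 5

5


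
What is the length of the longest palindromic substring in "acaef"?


Input: "acaef"
Checking substrings for palindromes:
  [0:3] "aca" (len 3) => palindrome
Longest palindromic substring: "aca" with length 3

3


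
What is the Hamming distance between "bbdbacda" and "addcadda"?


Comparing "bbdbacda" and "addcadda" position by position:
  Position 0: 'b' vs 'a' => differ
  Position 1: 'b' vs 'd' => differ
  Position 2: 'd' vs 'd' => same
  Position 3: 'b' vs 'c' => differ
  Position 4: 'a' vs 'a' => same
  Position 5: 'c' vs 'd' => differ
  Position 6: 'd' vs 'd' => same
  Position 7: 'a' vs 'a' => same
Total differences (Hamming distance): 4

4


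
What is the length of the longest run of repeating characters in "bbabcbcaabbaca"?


Input: "bbabcbcaabbaca"
Scanning for longest run:
  Position 1 ('b'): continues run of 'b', length=2
  Position 2 ('a'): new char, reset run to 1
  Position 3 ('b'): new char, reset run to 1
  Position 4 ('c'): new char, reset run to 1
  Position 5 ('b'): new char, reset run to 1
  Position 6 ('c'): new char, reset run to 1
  Position 7 ('a'): new char, reset run to 1
  Position 8 ('a'): continues run of 'a', length=2
  Position 9 ('b'): new char, reset run to 1
  Position 10 ('b'): continues run of 'b', length=2
  Position 11 ('a'): new char, reset run to 1
  Position 12 ('c'): new char, reset run to 1
  Position 13 ('a'): new char, reset run to 1
Longest run: 'b' with length 2

2


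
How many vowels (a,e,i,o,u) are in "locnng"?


Input: locnng
Checking each character:
  'l' at position 0: consonant
  'o' at position 1: vowel (running total: 1)
  'c' at position 2: consonant
  'n' at position 3: consonant
  'n' at position 4: consonant
  'g' at position 5: consonant
Total vowels: 1

1


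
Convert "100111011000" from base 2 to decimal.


Input: "100111011000" in base 2
Positional expansion:
  Digit '1' (value 1) x 2^11 = 2048
  Digit '0' (value 0) x 2^10 = 0
  Digit '0' (value 0) x 2^9 = 0
  Digit '1' (value 1) x 2^8 = 256
  Digit '1' (value 1) x 2^7 = 128
  Digit '1' (value 1) x 2^6 = 64
  Digit '0' (value 0) x 2^5 = 0
  Digit '1' (value 1) x 2^4 = 16
  Digit '1' (value 1) x 2^3 = 8
  Digit '0' (value 0) x 2^2 = 0
  Digit '0' (value 0) x 2^1 = 0
  Digit '0' (value 0) x 2^0 = 0
Sum = 2520

2520


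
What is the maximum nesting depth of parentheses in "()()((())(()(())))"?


Input: "()()((())(()(())))"
Tracking depth:
  Position 0 '(': depth becomes 1
  Position 1 ')': depth becomes 0
  Position 2 '(': depth becomes 1
  Position 3 ')': depth becomes 0
  Position 4 '(': depth becomes 1
  Position 5 '(': depth becomes 2
  Position 6 '(': depth becomes 3
  Position 7 ')': depth becomes 2
  Position 8 ')': depth becomes 1
  Position 9 '(': depth becomes 2
  Position 10 '(': depth becomes 3
  Position 11 ')': depth becomes 2
  Position 12 '(': depth becomes 3
  Position 13 '(': depth becomes 4
  Position 14 ')': depth becomes 3
  Position 15 ')': depth becomes 2
  Position 16 ')': depth becomes 1
  Position 17 ')': depth becomes 0
Maximum depth reached: 4

4


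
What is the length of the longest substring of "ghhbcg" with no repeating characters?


Input: "ghhbcg"
Sliding window (track last position of each char):
  Position 0 ('g'): window [0,0] length 1 -- new best
  Position 1 ('h'): window [0,1] length 2 -- new best
  Position 2 ('h'): repeat (last at 1), move window start to 2
  Position 2 ('h'): window [2,2] length 1
  Position 3 ('b'): window [2,3] length 2
  Position 4 ('c'): window [2,4] length 3 -- new best
  Position 5 ('g'): window [2,5] length 4 -- new best
Longest substring with no repeats: "hbcg" with length 4

4


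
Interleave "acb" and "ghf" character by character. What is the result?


Interleaving "acb" and "ghf":
  Position 0: 'a' from first, 'g' from second => "ag"
  Position 1: 'c' from first, 'h' from second => "ch"
  Position 2: 'b' from first, 'f' from second => "bf"
Result: agchbf

agchbf


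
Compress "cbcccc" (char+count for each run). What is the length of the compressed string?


Input: cbcccc
Runs:
  'c' x 1 => "c1"
  'b' x 1 => "b1"
  'c' x 4 => "c4"
Compressed: "c1b1c4"
Compressed length: 6

6


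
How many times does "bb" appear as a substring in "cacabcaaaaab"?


Searching for "bb" in "cacabcaaaaab"
Scanning each position:
  Position 0: "ca" => no
  Position 1: "ac" => no
  Position 2: "ca" => no
  Position 3: "ab" => no
  Position 4: "bc" => no
  Position 5: "ca" => no
  Position 6: "aa" => no
  Position 7: "aa" => no
  Position 8: "aa" => no
  Position 9: "aa" => no
  Position 10: "ab" => no
Total occurrences: 0

0


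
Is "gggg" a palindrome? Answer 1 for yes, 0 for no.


Input: gggg
Reversed: gggg
  Compare pos 0 ('g') with pos 3 ('g'): match
  Compare pos 1 ('g') with pos 2 ('g'): match
Result: palindrome

1


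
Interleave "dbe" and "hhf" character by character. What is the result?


Interleaving "dbe" and "hhf":
  Position 0: 'd' from first, 'h' from second => "dh"
  Position 1: 'b' from first, 'h' from second => "bh"
  Position 2: 'e' from first, 'f' from second => "ef"
Result: dhbhef

dhbhef


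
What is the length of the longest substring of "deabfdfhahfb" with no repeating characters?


Input: "deabfdfhahfb"
Sliding window (track last position of each char):
  Position 0 ('d'): window [0,0] length 1 -- new best
  Position 1 ('e'): window [0,1] length 2 -- new best
  Position 2 ('a'): window [0,2] length 3 -- new best
  Position 3 ('b'): window [0,3] length 4 -- new best
  Position 4 ('f'): window [0,4] length 5 -- new best
  Position 5 ('d'): repeat (last at 0), move window start to 1
  Position 5 ('d'): window [1,5] length 5
  Position 6 ('f'): repeat (last at 4), move window start to 5
  Position 6 ('f'): window [5,6] length 2
  Position 7 ('h'): window [5,7] length 3
  Position 8 ('a'): window [5,8] length 4
  Position 9 ('h'): repeat (last at 7), move window start to 8
  Position 9 ('h'): window [8,9] length 2
  Position 10 ('f'): window [8,10] length 3
  Position 11 ('b'): window [8,11] length 4
Longest substring with no repeats: "deabf" with length 5

5


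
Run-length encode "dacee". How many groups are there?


Input: dacee
Scanning for consecutive runs:
  Group 1: 'd' x 1 (positions 0-0)
  Group 2: 'a' x 1 (positions 1-1)
  Group 3: 'c' x 1 (positions 2-2)
  Group 4: 'e' x 2 (positions 3-4)
Total groups: 4

4


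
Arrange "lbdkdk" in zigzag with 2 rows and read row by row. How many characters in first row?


Zigzag "lbdkdk" into 2 rows:
Placing characters:
  'l' => row 0
  'b' => row 1
  'd' => row 0
  'k' => row 1
  'd' => row 0
  'k' => row 1
Rows:
  Row 0: "ldd"
  Row 1: "bkk"
First row length: 3

3


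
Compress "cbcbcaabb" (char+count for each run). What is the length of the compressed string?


Input: cbcbcaabb
Runs:
  'c' x 1 => "c1"
  'b' x 1 => "b1"
  'c' x 1 => "c1"
  'b' x 1 => "b1"
  'c' x 1 => "c1"
  'a' x 2 => "a2"
  'b' x 2 => "b2"
Compressed: "c1b1c1b1c1a2b2"
Compressed length: 14

14
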